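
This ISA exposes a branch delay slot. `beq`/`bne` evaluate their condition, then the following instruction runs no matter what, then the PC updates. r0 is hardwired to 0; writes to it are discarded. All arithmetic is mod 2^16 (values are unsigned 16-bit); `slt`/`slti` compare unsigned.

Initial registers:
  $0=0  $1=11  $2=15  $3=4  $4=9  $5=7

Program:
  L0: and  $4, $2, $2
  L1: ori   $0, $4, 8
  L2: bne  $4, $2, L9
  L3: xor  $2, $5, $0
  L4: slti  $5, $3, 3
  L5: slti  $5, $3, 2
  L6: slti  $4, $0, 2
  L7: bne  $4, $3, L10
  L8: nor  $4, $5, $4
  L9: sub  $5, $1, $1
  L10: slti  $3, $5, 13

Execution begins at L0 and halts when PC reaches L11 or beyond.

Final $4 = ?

#0 and  $4, $2, $2 ; 0/11/15/4/15/7
#1 ori   $0, $4, 8 ; 0/11/15/4/15/7
#2 bne  $4, $2, L9 ; 0/11/15/4/15/7 ; →fallthru
#3 xor  $2, $5, $0 ; 0/11/7/4/15/7
#4 slti  $5, $3, 3 ; 0/11/7/4/15/0
#5 slti  $5, $3, 2 ; 0/11/7/4/15/0
#6 slti  $4, $0, 2 ; 0/11/7/4/1/0
#7 bne  $4, $3, L10 ; 0/11/7/4/1/0 ; →target
#8 nor  $4, $5, $4 ; 0/11/7/4/65534/0
#10 slti  $3, $5, 13 ; 0/11/7/1/65534/0

65534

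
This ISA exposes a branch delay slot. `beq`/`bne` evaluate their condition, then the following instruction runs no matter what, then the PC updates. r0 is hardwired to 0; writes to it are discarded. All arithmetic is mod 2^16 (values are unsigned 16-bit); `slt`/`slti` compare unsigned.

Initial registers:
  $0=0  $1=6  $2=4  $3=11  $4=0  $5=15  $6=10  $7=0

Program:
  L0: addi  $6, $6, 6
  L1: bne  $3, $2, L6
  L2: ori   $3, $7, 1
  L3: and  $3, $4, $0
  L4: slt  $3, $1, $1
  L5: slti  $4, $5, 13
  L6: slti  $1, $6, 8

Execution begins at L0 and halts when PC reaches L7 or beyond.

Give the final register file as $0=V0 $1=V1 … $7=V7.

#0 addi  $6, $6, 6 ; 0/6/4/11/0/15/16/0
#1 bne  $3, $2, L6 ; 0/6/4/11/0/15/16/0 ; →target
#2 ori   $3, $7, 1 ; 0/6/4/1/0/15/16/0
#6 slti  $1, $6, 8 ; 0/0/4/1/0/15/16/0

$0=0 $1=0 $2=4 $3=1 $4=0 $5=15 $6=16 $7=0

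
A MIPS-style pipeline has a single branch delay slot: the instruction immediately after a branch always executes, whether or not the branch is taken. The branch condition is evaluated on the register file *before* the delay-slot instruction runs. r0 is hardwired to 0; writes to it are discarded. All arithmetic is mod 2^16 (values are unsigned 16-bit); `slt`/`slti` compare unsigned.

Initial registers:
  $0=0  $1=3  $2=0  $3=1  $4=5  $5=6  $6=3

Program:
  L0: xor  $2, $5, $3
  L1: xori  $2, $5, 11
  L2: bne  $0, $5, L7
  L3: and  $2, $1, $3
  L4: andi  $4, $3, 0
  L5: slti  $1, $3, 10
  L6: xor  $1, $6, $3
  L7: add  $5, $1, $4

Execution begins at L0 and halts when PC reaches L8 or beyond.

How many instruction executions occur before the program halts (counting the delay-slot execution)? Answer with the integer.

5

PC=0  xor  $2, $5, $3        | $0=0 $1=3 $2=7 $3=1 $4=5 $5=6 $6=3
PC=1  xori  $2, $5, 11       | $0=0 $1=3 $2=13 $3=1 $4=5 $5=6 $6=3
PC=2  bne  $0, $5, L7        | $0=0 $1=3 $2=13 $3=1 $4=5 $5=6 $6=3  [TAKEN]
PC=3  and  $2, $1, $3        | $0=0 $1=3 $2=1 $3=1 $4=5 $5=6 $6=3
PC=7  add  $5, $1, $4        | $0=0 $1=3 $2=1 $3=1 $4=5 $5=8 $6=3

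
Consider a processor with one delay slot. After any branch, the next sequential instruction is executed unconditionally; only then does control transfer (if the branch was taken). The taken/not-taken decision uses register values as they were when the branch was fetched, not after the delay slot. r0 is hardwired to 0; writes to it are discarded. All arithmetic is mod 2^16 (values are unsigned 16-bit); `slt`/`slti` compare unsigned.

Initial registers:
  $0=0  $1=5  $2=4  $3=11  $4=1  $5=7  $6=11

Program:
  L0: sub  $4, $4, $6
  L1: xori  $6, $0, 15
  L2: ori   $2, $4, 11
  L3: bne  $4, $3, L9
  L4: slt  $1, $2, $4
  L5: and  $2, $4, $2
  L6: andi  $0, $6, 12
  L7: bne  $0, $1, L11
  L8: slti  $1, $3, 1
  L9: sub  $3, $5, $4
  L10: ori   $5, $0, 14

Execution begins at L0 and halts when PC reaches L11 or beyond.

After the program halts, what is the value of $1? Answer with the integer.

  step pc=0: sub  $4, $4, $6  regs=(0,5,4,11,65526,7,11)
  step pc=1: xori  $6, $0, 15  regs=(0,5,4,11,65526,7,15)
  step pc=2: ori   $2, $4, 11  regs=(0,5,65535,11,65526,7,15)
  step pc=3: bne  $4, $3, L9  cond=T  regs=(0,5,65535,11,65526,7,15)
  step pc=4: slt  $1, $2, $4  regs=(0,0,65535,11,65526,7,15)
  step pc=9: sub  $3, $5, $4  regs=(0,0,65535,17,65526,7,15)
  step pc=10: ori   $5, $0, 14  regs=(0,0,65535,17,65526,14,15)

0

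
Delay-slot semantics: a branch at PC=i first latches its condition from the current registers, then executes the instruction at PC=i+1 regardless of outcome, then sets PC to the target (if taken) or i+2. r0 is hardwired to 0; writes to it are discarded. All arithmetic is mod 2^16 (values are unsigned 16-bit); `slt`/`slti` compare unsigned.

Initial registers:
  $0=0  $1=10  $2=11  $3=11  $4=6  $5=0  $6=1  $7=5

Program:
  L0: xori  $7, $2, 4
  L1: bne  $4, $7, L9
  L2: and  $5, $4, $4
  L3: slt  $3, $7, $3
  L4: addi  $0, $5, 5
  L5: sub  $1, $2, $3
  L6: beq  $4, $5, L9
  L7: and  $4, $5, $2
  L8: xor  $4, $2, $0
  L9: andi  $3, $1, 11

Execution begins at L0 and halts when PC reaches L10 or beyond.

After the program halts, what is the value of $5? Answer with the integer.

  step pc=0: xori  $7, $2, 4  regs=(0,10,11,11,6,0,1,15)
  step pc=1: bne  $4, $7, L9  cond=T  regs=(0,10,11,11,6,0,1,15)
  step pc=2: and  $5, $4, $4  regs=(0,10,11,11,6,6,1,15)
  step pc=9: andi  $3, $1, 11  regs=(0,10,11,10,6,6,1,15)

6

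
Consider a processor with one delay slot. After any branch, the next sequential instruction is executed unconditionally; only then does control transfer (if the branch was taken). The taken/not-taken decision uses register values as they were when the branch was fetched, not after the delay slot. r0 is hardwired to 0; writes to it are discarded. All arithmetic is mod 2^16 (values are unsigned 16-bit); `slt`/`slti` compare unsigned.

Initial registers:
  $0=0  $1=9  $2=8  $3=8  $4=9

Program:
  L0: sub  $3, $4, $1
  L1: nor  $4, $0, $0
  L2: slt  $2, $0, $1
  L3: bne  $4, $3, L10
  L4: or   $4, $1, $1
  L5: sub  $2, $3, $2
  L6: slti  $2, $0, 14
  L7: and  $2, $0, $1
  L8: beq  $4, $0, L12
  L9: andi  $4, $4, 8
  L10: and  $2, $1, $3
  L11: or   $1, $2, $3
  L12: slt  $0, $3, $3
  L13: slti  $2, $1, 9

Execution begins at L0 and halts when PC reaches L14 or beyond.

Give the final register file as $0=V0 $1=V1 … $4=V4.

#0 sub  $3, $4, $1 ; 0/9/8/0/9
#1 nor  $4, $0, $0 ; 0/9/8/0/65535
#2 slt  $2, $0, $1 ; 0/9/1/0/65535
#3 bne  $4, $3, L10 ; 0/9/1/0/65535 ; →target
#4 or   $4, $1, $1 ; 0/9/1/0/9
#10 and  $2, $1, $3 ; 0/9/0/0/9
#11 or   $1, $2, $3 ; 0/0/0/0/9
#12 slt  $0, $3, $3 ; 0/0/0/0/9
#13 slti  $2, $1, 9 ; 0/0/1/0/9

$0=0 $1=0 $2=1 $3=0 $4=9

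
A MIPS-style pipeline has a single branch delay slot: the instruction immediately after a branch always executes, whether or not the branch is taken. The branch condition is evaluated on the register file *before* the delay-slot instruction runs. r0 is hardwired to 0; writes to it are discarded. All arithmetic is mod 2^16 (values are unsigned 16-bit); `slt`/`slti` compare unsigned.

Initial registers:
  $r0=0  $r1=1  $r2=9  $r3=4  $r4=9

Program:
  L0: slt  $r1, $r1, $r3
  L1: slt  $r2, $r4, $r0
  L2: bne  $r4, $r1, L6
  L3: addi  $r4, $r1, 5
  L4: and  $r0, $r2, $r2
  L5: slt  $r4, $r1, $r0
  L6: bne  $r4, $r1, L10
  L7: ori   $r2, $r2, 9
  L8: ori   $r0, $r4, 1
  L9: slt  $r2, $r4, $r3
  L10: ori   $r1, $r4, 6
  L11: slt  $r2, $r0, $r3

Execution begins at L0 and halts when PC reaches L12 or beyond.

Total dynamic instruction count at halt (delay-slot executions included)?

8

PC=0  slt  $r1, $r1, $r3     | $r0=0 $r1=1 $r2=9 $r3=4 $r4=9
PC=1  slt  $r2, $r4, $r0     | $r0=0 $r1=1 $r2=0 $r3=4 $r4=9
PC=2  bne  $r4, $r1, L6      | $r0=0 $r1=1 $r2=0 $r3=4 $r4=9  [TAKEN]
PC=3  addi  $r4, $r1, 5      | $r0=0 $r1=1 $r2=0 $r3=4 $r4=6
PC=6  bne  $r4, $r1, L10     | $r0=0 $r1=1 $r2=0 $r3=4 $r4=6  [TAKEN]
PC=7  ori   $r2, $r2, 9      | $r0=0 $r1=1 $r2=9 $r3=4 $r4=6
PC=10 ori   $r1, $r4, 6      | $r0=0 $r1=6 $r2=9 $r3=4 $r4=6
PC=11 slt  $r2, $r0, $r3     | $r0=0 $r1=6 $r2=1 $r3=4 $r4=6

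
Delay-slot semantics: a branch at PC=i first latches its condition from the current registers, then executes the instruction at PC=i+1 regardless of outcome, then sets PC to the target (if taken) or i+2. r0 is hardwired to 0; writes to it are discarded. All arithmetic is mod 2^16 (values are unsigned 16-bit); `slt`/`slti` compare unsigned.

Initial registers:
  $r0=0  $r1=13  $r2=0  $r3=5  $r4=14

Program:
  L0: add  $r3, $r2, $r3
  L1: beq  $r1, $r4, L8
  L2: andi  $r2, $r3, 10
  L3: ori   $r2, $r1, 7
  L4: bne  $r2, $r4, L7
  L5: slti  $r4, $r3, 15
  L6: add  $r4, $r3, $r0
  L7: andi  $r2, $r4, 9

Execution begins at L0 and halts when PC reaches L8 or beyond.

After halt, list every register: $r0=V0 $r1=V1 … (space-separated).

$r0=0 $r1=13 $r2=1 $r3=5 $r4=1

PC=0  add  $r3, $r2, $r3     | $r0=0 $r1=13 $r2=0 $r3=5 $r4=14
PC=1  beq  $r1, $r4, L8      | $r0=0 $r1=13 $r2=0 $r3=5 $r4=14  [not taken]
PC=2  andi  $r2, $r3, 10     | $r0=0 $r1=13 $r2=0 $r3=5 $r4=14
PC=3  ori   $r2, $r1, 7      | $r0=0 $r1=13 $r2=15 $r3=5 $r4=14
PC=4  bne  $r2, $r4, L7      | $r0=0 $r1=13 $r2=15 $r3=5 $r4=14  [TAKEN]
PC=5  slti  $r4, $r3, 15     | $r0=0 $r1=13 $r2=15 $r3=5 $r4=1
PC=7  andi  $r2, $r4, 9      | $r0=0 $r1=13 $r2=1 $r3=5 $r4=1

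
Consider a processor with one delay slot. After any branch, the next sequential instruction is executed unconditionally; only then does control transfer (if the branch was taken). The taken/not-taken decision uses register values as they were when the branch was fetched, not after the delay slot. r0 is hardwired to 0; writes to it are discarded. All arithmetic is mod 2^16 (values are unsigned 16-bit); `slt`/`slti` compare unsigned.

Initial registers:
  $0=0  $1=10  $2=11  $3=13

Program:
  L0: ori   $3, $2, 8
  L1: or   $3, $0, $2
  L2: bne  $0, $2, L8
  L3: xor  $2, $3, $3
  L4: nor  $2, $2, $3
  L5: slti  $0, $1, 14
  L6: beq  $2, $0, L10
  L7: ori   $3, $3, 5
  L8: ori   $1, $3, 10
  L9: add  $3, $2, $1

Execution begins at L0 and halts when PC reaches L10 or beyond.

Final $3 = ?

11

[0] ori   $3, $2, 8  →  {$0:0, $1:10, $2:11, $3:11}
[1] or   $3, $0, $2  →  {$0:0, $1:10, $2:11, $3:11}
[2] bne  $0, $2, L8  →  {$0:0, $1:10, $2:11, $3:11}  ⟨branch taken⟩
[3] xor  $2, $3, $3  →  {$0:0, $1:10, $2:0, $3:11}
[8] ori   $1, $3, 10  →  {$0:0, $1:11, $2:0, $3:11}
[9] add  $3, $2, $1  →  {$0:0, $1:11, $2:0, $3:11}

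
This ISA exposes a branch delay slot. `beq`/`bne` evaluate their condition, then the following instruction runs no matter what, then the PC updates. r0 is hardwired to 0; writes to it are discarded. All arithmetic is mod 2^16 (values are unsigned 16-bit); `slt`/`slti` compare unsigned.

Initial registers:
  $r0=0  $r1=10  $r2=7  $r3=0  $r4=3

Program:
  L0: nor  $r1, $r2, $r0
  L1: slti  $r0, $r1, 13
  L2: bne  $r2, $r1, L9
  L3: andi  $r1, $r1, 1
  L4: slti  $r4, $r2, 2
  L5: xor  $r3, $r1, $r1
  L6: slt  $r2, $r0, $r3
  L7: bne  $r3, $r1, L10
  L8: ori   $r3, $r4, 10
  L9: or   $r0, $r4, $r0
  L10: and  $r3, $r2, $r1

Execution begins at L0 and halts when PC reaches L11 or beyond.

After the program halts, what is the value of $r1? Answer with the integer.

#0 nor  $r1, $r2, $r0 ; 0/65528/7/0/3
#1 slti  $r0, $r1, 13 ; 0/65528/7/0/3
#2 bne  $r2, $r1, L9 ; 0/65528/7/0/3 ; →target
#3 andi  $r1, $r1, 1 ; 0/0/7/0/3
#9 or   $r0, $r4, $r0 ; 0/0/7/0/3
#10 and  $r3, $r2, $r1 ; 0/0/7/0/3

0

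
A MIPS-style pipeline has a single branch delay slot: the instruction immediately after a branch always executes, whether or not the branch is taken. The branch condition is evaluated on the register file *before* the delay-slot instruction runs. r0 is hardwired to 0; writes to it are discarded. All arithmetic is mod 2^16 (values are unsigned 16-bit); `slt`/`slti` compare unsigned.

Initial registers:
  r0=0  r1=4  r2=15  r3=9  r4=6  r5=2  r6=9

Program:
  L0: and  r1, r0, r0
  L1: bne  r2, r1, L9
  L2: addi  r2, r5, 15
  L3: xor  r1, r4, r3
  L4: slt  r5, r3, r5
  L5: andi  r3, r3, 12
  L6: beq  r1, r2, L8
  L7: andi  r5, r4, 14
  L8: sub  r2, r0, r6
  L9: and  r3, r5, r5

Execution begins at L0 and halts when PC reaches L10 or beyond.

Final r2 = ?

17

  step pc=0: and  r1, r0, r0  regs=(0,0,15,9,6,2,9)
  step pc=1: bne  r2, r1, L9  cond=T  regs=(0,0,15,9,6,2,9)
  step pc=2: addi  r2, r5, 15  regs=(0,0,17,9,6,2,9)
  step pc=9: and  r3, r5, r5  regs=(0,0,17,2,6,2,9)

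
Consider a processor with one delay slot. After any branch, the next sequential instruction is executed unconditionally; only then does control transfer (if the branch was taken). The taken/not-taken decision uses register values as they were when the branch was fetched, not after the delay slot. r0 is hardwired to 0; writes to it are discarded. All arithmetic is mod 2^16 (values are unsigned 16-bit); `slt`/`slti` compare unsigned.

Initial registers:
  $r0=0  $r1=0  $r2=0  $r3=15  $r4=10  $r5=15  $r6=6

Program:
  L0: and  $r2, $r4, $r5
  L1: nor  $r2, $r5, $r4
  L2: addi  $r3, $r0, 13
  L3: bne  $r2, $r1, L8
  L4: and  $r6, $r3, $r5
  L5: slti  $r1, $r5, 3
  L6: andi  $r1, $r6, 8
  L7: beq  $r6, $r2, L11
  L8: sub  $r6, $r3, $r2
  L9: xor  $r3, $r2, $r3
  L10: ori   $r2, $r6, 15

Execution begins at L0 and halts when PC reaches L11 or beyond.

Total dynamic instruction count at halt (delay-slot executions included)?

8

[0] and  $r2, $r4, $r5  →  {$r0:0, $r1:0, $r2:10, $r3:15, $r4:10, $r5:15, $r6:6}
[1] nor  $r2, $r5, $r4  →  {$r0:0, $r1:0, $r2:65520, $r3:15, $r4:10, $r5:15, $r6:6}
[2] addi  $r3, $r0, 13  →  {$r0:0, $r1:0, $r2:65520, $r3:13, $r4:10, $r5:15, $r6:6}
[3] bne  $r2, $r1, L8  →  {$r0:0, $r1:0, $r2:65520, $r3:13, $r4:10, $r5:15, $r6:6}  ⟨branch taken⟩
[4] and  $r6, $r3, $r5  →  {$r0:0, $r1:0, $r2:65520, $r3:13, $r4:10, $r5:15, $r6:13}
[8] sub  $r6, $r3, $r2  →  {$r0:0, $r1:0, $r2:65520, $r3:13, $r4:10, $r5:15, $r6:29}
[9] xor  $r3, $r2, $r3  →  {$r0:0, $r1:0, $r2:65520, $r3:65533, $r4:10, $r5:15, $r6:29}
[10] ori   $r2, $r6, 15  →  {$r0:0, $r1:0, $r2:31, $r3:65533, $r4:10, $r5:15, $r6:29}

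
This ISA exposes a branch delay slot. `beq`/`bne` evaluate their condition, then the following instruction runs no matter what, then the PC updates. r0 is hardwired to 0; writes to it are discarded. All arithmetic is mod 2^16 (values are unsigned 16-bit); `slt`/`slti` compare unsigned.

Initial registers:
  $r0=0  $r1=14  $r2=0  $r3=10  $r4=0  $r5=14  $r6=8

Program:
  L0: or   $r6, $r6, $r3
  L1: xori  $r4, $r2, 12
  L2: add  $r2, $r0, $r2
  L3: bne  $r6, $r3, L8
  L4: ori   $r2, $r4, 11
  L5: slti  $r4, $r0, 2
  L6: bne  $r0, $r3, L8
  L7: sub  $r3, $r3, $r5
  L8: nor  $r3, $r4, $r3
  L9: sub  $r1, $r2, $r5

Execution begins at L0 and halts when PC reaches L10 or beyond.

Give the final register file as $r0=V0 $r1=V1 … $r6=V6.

#0 or   $r6, $r6, $r3 ; 0/14/0/10/0/14/10
#1 xori  $r4, $r2, 12 ; 0/14/0/10/12/14/10
#2 add  $r2, $r0, $r2 ; 0/14/0/10/12/14/10
#3 bne  $r6, $r3, L8 ; 0/14/0/10/12/14/10 ; →fallthru
#4 ori   $r2, $r4, 11 ; 0/14/15/10/12/14/10
#5 slti  $r4, $r0, 2 ; 0/14/15/10/1/14/10
#6 bne  $r0, $r3, L8 ; 0/14/15/10/1/14/10 ; →target
#7 sub  $r3, $r3, $r5 ; 0/14/15/65532/1/14/10
#8 nor  $r3, $r4, $r3 ; 0/14/15/2/1/14/10
#9 sub  $r1, $r2, $r5 ; 0/1/15/2/1/14/10

$r0=0 $r1=1 $r2=15 $r3=2 $r4=1 $r5=14 $r6=10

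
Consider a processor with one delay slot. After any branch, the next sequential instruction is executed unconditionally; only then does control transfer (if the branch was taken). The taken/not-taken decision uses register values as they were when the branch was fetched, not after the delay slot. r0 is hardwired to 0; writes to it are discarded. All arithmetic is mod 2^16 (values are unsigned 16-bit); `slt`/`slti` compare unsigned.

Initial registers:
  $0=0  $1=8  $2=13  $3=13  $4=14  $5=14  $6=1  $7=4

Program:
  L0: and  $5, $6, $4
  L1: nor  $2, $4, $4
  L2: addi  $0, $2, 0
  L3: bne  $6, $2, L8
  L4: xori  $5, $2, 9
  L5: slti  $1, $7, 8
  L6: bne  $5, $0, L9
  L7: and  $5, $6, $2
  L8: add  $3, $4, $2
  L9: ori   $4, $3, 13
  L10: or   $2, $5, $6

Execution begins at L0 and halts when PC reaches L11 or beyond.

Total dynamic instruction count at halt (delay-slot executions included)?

8

#0 and  $5, $6, $4 ; 0/8/13/13/14/0/1/4
#1 nor  $2, $4, $4 ; 0/8/65521/13/14/0/1/4
#2 addi  $0, $2, 0 ; 0/8/65521/13/14/0/1/4
#3 bne  $6, $2, L8 ; 0/8/65521/13/14/0/1/4 ; →target
#4 xori  $5, $2, 9 ; 0/8/65521/13/14/65528/1/4
#8 add  $3, $4, $2 ; 0/8/65521/65535/14/65528/1/4
#9 ori   $4, $3, 13 ; 0/8/65521/65535/65535/65528/1/4
#10 or   $2, $5, $6 ; 0/8/65529/65535/65535/65528/1/4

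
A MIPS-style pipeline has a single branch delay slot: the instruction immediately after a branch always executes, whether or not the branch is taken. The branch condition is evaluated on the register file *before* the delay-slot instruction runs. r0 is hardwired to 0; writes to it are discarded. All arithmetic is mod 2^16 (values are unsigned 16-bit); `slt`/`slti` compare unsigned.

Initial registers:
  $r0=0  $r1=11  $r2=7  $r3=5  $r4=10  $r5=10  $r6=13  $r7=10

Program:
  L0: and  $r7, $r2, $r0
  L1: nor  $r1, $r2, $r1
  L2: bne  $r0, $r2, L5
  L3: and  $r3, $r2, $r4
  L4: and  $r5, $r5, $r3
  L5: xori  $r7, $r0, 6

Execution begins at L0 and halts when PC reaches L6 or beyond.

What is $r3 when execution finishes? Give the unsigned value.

2

[0] and  $r7, $r2, $r0  →  {$r0:0, $r1:11, $r2:7, $r3:5, $r4:10, $r5:10, $r6:13, $r7:0}
[1] nor  $r1, $r2, $r1  →  {$r0:0, $r1:65520, $r2:7, $r3:5, $r4:10, $r5:10, $r6:13, $r7:0}
[2] bne  $r0, $r2, L5  →  {$r0:0, $r1:65520, $r2:7, $r3:5, $r4:10, $r5:10, $r6:13, $r7:0}  ⟨branch taken⟩
[3] and  $r3, $r2, $r4  →  {$r0:0, $r1:65520, $r2:7, $r3:2, $r4:10, $r5:10, $r6:13, $r7:0}
[5] xori  $r7, $r0, 6  →  {$r0:0, $r1:65520, $r2:7, $r3:2, $r4:10, $r5:10, $r6:13, $r7:6}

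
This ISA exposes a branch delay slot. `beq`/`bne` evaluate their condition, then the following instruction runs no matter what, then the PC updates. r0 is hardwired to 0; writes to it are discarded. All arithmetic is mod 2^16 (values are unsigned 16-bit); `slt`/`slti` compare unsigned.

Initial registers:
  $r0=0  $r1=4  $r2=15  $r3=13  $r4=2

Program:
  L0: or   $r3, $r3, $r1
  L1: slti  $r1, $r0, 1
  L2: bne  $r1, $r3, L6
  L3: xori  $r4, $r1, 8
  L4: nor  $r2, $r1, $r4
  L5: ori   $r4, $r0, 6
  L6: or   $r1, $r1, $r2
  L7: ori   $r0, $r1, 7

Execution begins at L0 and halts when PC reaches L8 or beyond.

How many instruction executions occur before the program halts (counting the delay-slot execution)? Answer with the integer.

[0] or   $r3, $r3, $r1  →  {$r0:0, $r1:4, $r2:15, $r3:13, $r4:2}
[1] slti  $r1, $r0, 1  →  {$r0:0, $r1:1, $r2:15, $r3:13, $r4:2}
[2] bne  $r1, $r3, L6  →  {$r0:0, $r1:1, $r2:15, $r3:13, $r4:2}  ⟨branch taken⟩
[3] xori  $r4, $r1, 8  →  {$r0:0, $r1:1, $r2:15, $r3:13, $r4:9}
[6] or   $r1, $r1, $r2  →  {$r0:0, $r1:15, $r2:15, $r3:13, $r4:9}
[7] ori   $r0, $r1, 7  →  {$r0:0, $r1:15, $r2:15, $r3:13, $r4:9}

6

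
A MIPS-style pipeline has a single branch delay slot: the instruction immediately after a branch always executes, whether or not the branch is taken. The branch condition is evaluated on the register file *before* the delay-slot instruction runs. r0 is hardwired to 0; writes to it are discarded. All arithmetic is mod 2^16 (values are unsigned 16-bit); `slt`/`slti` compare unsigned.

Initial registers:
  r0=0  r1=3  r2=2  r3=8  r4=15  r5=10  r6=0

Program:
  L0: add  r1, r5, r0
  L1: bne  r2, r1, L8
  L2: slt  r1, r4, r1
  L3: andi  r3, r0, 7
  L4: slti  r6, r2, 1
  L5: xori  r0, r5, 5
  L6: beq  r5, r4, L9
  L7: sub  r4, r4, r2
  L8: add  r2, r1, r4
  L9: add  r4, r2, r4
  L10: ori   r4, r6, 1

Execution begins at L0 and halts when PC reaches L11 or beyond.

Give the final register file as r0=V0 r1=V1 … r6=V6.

  step pc=0: add  r1, r5, r0  regs=(0,10,2,8,15,10,0)
  step pc=1: bne  r2, r1, L8  cond=T  regs=(0,10,2,8,15,10,0)
  step pc=2: slt  r1, r4, r1  regs=(0,0,2,8,15,10,0)
  step pc=8: add  r2, r1, r4  regs=(0,0,15,8,15,10,0)
  step pc=9: add  r4, r2, r4  regs=(0,0,15,8,30,10,0)
  step pc=10: ori   r4, r6, 1  regs=(0,0,15,8,1,10,0)

r0=0 r1=0 r2=15 r3=8 r4=1 r5=10 r6=0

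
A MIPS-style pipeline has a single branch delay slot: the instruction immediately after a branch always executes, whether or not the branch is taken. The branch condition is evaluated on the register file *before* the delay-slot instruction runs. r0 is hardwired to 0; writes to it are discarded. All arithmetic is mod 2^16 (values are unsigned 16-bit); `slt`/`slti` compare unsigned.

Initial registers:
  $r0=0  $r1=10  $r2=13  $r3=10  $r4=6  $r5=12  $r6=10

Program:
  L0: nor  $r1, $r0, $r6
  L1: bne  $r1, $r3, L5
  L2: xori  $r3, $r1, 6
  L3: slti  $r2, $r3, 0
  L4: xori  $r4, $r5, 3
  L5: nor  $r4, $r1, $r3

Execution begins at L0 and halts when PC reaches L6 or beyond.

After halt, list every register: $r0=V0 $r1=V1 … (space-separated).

[0] nor  $r1, $r0, $r6  →  {$r0:0, $r1:65525, $r2:13, $r3:10, $r4:6, $r5:12, $r6:10}
[1] bne  $r1, $r3, L5  →  {$r0:0, $r1:65525, $r2:13, $r3:10, $r4:6, $r5:12, $r6:10}  ⟨branch taken⟩
[2] xori  $r3, $r1, 6  →  {$r0:0, $r1:65525, $r2:13, $r3:65523, $r4:6, $r5:12, $r6:10}
[5] nor  $r4, $r1, $r3  →  {$r0:0, $r1:65525, $r2:13, $r3:65523, $r4:8, $r5:12, $r6:10}

$r0=0 $r1=65525 $r2=13 $r3=65523 $r4=8 $r5=12 $r6=10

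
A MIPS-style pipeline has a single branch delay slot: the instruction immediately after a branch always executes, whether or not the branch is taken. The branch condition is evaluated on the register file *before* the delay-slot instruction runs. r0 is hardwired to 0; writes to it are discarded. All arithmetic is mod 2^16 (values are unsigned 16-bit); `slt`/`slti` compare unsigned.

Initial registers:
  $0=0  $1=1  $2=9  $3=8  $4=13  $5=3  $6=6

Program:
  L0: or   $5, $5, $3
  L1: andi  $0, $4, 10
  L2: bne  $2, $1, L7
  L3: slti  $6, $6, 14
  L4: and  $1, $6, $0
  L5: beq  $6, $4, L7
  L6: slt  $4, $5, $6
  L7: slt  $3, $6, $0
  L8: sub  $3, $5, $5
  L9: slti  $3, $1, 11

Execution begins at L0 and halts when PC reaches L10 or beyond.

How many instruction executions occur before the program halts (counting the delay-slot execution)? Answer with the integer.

PC=0  or   $5, $5, $3        | $0=0 $1=1 $2=9 $3=8 $4=13 $5=11 $6=6
PC=1  andi  $0, $4, 10       | $0=0 $1=1 $2=9 $3=8 $4=13 $5=11 $6=6
PC=2  bne  $2, $1, L7        | $0=0 $1=1 $2=9 $3=8 $4=13 $5=11 $6=6  [TAKEN]
PC=3  slti  $6, $6, 14       | $0=0 $1=1 $2=9 $3=8 $4=13 $5=11 $6=1
PC=7  slt  $3, $6, $0        | $0=0 $1=1 $2=9 $3=0 $4=13 $5=11 $6=1
PC=8  sub  $3, $5, $5        | $0=0 $1=1 $2=9 $3=0 $4=13 $5=11 $6=1
PC=9  slti  $3, $1, 11       | $0=0 $1=1 $2=9 $3=1 $4=13 $5=11 $6=1

7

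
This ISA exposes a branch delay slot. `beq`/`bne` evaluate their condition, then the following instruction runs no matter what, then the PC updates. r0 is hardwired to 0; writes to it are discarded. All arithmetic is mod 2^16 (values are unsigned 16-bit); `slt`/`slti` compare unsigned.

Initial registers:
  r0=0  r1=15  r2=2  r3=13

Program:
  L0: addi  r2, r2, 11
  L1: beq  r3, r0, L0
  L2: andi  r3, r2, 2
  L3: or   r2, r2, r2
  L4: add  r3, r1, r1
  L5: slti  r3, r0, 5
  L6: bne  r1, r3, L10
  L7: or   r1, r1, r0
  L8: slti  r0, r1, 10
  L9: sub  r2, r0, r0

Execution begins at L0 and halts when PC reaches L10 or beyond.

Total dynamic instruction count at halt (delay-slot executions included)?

  step pc=0: addi  r2, r2, 11  regs=(0,15,13,13)
  step pc=1: beq  r3, r0, L0  cond=F  regs=(0,15,13,13)
  step pc=2: andi  r3, r2, 2  regs=(0,15,13,0)
  step pc=3: or   r2, r2, r2  regs=(0,15,13,0)
  step pc=4: add  r3, r1, r1  regs=(0,15,13,30)
  step pc=5: slti  r3, r0, 5  regs=(0,15,13,1)
  step pc=6: bne  r1, r3, L10  cond=T  regs=(0,15,13,1)
  step pc=7: or   r1, r1, r0  regs=(0,15,13,1)

8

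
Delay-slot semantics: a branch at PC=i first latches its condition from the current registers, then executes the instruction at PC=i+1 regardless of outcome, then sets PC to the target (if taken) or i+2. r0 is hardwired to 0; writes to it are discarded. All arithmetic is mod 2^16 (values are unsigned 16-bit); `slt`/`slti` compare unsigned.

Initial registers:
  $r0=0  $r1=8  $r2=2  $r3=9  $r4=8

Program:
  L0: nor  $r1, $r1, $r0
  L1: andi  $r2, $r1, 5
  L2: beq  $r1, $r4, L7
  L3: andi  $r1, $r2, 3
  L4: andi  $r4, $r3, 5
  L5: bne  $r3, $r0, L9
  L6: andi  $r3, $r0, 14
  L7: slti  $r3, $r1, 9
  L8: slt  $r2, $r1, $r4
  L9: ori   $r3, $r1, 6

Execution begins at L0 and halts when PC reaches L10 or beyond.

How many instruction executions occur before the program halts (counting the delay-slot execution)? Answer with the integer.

PC=0  nor  $r1, $r1, $r0     | $r0=0 $r1=65527 $r2=2 $r3=9 $r4=8
PC=1  andi  $r2, $r1, 5      | $r0=0 $r1=65527 $r2=5 $r3=9 $r4=8
PC=2  beq  $r1, $r4, L7      | $r0=0 $r1=65527 $r2=5 $r3=9 $r4=8  [not taken]
PC=3  andi  $r1, $r2, 3      | $r0=0 $r1=1 $r2=5 $r3=9 $r4=8
PC=4  andi  $r4, $r3, 5      | $r0=0 $r1=1 $r2=5 $r3=9 $r4=1
PC=5  bne  $r3, $r0, L9      | $r0=0 $r1=1 $r2=5 $r3=9 $r4=1  [TAKEN]
PC=6  andi  $r3, $r0, 14     | $r0=0 $r1=1 $r2=5 $r3=0 $r4=1
PC=9  ori   $r3, $r1, 6      | $r0=0 $r1=1 $r2=5 $r3=7 $r4=1

8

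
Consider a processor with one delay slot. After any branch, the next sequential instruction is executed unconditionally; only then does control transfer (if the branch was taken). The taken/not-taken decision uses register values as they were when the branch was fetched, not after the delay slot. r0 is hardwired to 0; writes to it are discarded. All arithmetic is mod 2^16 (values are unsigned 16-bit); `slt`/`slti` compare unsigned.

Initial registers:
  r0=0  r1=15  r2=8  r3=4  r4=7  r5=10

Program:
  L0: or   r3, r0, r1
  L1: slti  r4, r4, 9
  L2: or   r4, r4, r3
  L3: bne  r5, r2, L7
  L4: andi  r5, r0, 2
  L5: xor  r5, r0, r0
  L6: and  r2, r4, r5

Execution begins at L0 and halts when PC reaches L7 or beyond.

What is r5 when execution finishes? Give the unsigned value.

PC=0  or   r3, r0, r1        | r0=0 r1=15 r2=8 r3=15 r4=7 r5=10
PC=1  slti  r4, r4, 9        | r0=0 r1=15 r2=8 r3=15 r4=1 r5=10
PC=2  or   r4, r4, r3        | r0=0 r1=15 r2=8 r3=15 r4=15 r5=10
PC=3  bne  r5, r2, L7        | r0=0 r1=15 r2=8 r3=15 r4=15 r5=10  [TAKEN]
PC=4  andi  r5, r0, 2        | r0=0 r1=15 r2=8 r3=15 r4=15 r5=0

0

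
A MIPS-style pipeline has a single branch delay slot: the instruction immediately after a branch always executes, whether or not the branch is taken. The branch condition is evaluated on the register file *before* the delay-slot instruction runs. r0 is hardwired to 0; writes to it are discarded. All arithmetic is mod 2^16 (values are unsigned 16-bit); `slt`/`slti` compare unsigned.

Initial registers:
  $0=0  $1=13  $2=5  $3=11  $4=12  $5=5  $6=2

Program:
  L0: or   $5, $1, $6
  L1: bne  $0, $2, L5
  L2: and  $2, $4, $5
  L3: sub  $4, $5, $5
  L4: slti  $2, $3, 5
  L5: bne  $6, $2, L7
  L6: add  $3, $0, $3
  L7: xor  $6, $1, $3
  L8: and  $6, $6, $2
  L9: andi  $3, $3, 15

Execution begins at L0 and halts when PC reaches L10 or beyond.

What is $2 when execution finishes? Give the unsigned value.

12

#0 or   $5, $1, $6 ; 0/13/5/11/12/15/2
#1 bne  $0, $2, L5 ; 0/13/5/11/12/15/2 ; →target
#2 and  $2, $4, $5 ; 0/13/12/11/12/15/2
#5 bne  $6, $2, L7 ; 0/13/12/11/12/15/2 ; →target
#6 add  $3, $0, $3 ; 0/13/12/11/12/15/2
#7 xor  $6, $1, $3 ; 0/13/12/11/12/15/6
#8 and  $6, $6, $2 ; 0/13/12/11/12/15/4
#9 andi  $3, $3, 15 ; 0/13/12/11/12/15/4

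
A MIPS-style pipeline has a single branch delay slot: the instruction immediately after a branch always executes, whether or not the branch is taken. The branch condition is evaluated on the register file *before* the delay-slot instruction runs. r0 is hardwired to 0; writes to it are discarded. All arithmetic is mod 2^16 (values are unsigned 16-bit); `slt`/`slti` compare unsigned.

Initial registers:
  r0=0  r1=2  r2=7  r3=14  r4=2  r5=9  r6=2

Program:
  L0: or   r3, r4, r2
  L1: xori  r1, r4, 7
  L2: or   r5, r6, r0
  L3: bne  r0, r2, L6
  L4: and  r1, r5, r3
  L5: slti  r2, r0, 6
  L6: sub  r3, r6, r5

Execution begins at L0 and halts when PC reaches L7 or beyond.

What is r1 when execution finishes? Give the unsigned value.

[0] or   r3, r4, r2  →  {r0:0, r1:2, r2:7, r3:7, r4:2, r5:9, r6:2}
[1] xori  r1, r4, 7  →  {r0:0, r1:5, r2:7, r3:7, r4:2, r5:9, r6:2}
[2] or   r5, r6, r0  →  {r0:0, r1:5, r2:7, r3:7, r4:2, r5:2, r6:2}
[3] bne  r0, r2, L6  →  {r0:0, r1:5, r2:7, r3:7, r4:2, r5:2, r6:2}  ⟨branch taken⟩
[4] and  r1, r5, r3  →  {r0:0, r1:2, r2:7, r3:7, r4:2, r5:2, r6:2}
[6] sub  r3, r6, r5  →  {r0:0, r1:2, r2:7, r3:0, r4:2, r5:2, r6:2}

2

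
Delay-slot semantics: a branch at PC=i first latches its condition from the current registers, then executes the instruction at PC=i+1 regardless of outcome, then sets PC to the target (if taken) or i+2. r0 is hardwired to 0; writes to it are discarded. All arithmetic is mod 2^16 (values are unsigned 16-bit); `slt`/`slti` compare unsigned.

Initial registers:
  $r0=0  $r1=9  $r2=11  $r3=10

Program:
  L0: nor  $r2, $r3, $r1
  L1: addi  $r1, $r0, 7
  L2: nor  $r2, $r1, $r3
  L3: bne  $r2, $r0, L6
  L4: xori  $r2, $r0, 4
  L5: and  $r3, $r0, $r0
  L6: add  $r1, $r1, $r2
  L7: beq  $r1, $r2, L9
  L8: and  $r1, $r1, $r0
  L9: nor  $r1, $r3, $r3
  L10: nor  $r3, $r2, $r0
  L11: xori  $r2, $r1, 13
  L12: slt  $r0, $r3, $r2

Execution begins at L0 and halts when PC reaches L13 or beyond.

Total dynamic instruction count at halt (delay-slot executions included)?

12

  step pc=0: nor  $r2, $r3, $r1  regs=(0,9,65524,10)
  step pc=1: addi  $r1, $r0, 7  regs=(0,7,65524,10)
  step pc=2: nor  $r2, $r1, $r3  regs=(0,7,65520,10)
  step pc=3: bne  $r2, $r0, L6  cond=T  regs=(0,7,65520,10)
  step pc=4: xori  $r2, $r0, 4  regs=(0,7,4,10)
  step pc=6: add  $r1, $r1, $r2  regs=(0,11,4,10)
  step pc=7: beq  $r1, $r2, L9  cond=F  regs=(0,11,4,10)
  step pc=8: and  $r1, $r1, $r0  regs=(0,0,4,10)
  step pc=9: nor  $r1, $r3, $r3  regs=(0,65525,4,10)
  step pc=10: nor  $r3, $r2, $r0  regs=(0,65525,4,65531)
  step pc=11: xori  $r2, $r1, 13  regs=(0,65525,65528,65531)
  step pc=12: slt  $r0, $r3, $r2  regs=(0,65525,65528,65531)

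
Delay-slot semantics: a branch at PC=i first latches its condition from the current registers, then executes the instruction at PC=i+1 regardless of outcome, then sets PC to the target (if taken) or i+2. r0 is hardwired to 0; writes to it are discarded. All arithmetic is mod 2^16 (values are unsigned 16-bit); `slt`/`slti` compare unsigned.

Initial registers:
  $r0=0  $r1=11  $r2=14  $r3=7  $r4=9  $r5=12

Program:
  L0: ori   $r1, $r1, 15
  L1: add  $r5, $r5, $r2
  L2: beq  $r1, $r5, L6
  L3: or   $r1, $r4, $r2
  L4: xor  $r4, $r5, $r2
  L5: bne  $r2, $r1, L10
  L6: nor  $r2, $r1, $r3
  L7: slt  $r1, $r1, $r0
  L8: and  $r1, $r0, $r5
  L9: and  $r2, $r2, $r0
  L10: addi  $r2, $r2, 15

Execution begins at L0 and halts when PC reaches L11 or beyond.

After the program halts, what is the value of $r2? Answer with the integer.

#0 ori   $r1, $r1, 15 ; 0/15/14/7/9/12
#1 add  $r5, $r5, $r2 ; 0/15/14/7/9/26
#2 beq  $r1, $r5, L6 ; 0/15/14/7/9/26 ; →fallthru
#3 or   $r1, $r4, $r2 ; 0/15/14/7/9/26
#4 xor  $r4, $r5, $r2 ; 0/15/14/7/20/26
#5 bne  $r2, $r1, L10 ; 0/15/14/7/20/26 ; →target
#6 nor  $r2, $r1, $r3 ; 0/15/65520/7/20/26
#10 addi  $r2, $r2, 15 ; 0/15/65535/7/20/26

65535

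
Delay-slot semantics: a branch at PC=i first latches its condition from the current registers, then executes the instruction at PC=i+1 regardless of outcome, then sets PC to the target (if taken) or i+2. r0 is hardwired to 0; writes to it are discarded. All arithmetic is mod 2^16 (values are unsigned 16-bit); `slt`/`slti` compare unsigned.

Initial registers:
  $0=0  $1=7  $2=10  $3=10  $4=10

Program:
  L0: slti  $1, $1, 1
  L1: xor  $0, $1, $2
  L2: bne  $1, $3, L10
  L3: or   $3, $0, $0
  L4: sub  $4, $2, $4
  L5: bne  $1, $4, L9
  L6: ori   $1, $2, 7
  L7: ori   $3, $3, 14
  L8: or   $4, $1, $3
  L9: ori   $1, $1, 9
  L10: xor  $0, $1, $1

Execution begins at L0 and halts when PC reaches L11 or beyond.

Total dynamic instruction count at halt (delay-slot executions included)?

  step pc=0: slti  $1, $1, 1  regs=(0,0,10,10,10)
  step pc=1: xor  $0, $1, $2  regs=(0,0,10,10,10)
  step pc=2: bne  $1, $3, L10  cond=T  regs=(0,0,10,10,10)
  step pc=3: or   $3, $0, $0  regs=(0,0,10,0,10)
  step pc=10: xor  $0, $1, $1  regs=(0,0,10,0,10)

5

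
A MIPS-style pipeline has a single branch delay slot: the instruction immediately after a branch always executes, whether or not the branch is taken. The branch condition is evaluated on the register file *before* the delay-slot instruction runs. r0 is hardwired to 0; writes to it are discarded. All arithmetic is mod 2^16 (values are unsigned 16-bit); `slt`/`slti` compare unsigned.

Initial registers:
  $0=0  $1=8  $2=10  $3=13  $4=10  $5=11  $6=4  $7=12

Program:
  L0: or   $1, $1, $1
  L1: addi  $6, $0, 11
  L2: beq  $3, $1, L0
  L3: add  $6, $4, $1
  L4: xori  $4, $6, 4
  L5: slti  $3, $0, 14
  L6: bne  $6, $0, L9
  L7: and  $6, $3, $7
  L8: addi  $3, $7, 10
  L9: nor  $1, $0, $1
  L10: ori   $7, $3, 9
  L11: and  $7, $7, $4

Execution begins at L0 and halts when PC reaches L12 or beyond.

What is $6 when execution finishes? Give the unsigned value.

0

[0] or   $1, $1, $1  →  {$0:0, $1:8, $2:10, $3:13, $4:10, $5:11, $6:4, $7:12}
[1] addi  $6, $0, 11  →  {$0:0, $1:8, $2:10, $3:13, $4:10, $5:11, $6:11, $7:12}
[2] beq  $3, $1, L0  →  {$0:0, $1:8, $2:10, $3:13, $4:10, $5:11, $6:11, $7:12}  ⟨branch fallthrough⟩
[3] add  $6, $4, $1  →  {$0:0, $1:8, $2:10, $3:13, $4:10, $5:11, $6:18, $7:12}
[4] xori  $4, $6, 4  →  {$0:0, $1:8, $2:10, $3:13, $4:22, $5:11, $6:18, $7:12}
[5] slti  $3, $0, 14  →  {$0:0, $1:8, $2:10, $3:1, $4:22, $5:11, $6:18, $7:12}
[6] bne  $6, $0, L9  →  {$0:0, $1:8, $2:10, $3:1, $4:22, $5:11, $6:18, $7:12}  ⟨branch taken⟩
[7] and  $6, $3, $7  →  {$0:0, $1:8, $2:10, $3:1, $4:22, $5:11, $6:0, $7:12}
[9] nor  $1, $0, $1  →  {$0:0, $1:65527, $2:10, $3:1, $4:22, $5:11, $6:0, $7:12}
[10] ori   $7, $3, 9  →  {$0:0, $1:65527, $2:10, $3:1, $4:22, $5:11, $6:0, $7:9}
[11] and  $7, $7, $4  →  {$0:0, $1:65527, $2:10, $3:1, $4:22, $5:11, $6:0, $7:0}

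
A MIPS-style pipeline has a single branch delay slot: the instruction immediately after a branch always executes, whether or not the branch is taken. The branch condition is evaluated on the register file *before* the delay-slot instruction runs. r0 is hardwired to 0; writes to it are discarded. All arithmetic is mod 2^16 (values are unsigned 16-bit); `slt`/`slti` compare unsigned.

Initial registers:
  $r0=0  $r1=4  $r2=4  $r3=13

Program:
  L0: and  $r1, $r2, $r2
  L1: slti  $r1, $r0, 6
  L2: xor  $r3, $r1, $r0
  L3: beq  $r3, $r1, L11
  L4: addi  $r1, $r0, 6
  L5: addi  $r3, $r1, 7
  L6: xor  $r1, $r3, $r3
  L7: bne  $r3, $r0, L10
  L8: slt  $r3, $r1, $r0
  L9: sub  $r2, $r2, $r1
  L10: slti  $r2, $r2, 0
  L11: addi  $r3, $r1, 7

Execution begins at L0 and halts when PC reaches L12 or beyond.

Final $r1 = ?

6

[0] and  $r1, $r2, $r2  →  {$r0:0, $r1:4, $r2:4, $r3:13}
[1] slti  $r1, $r0, 6  →  {$r0:0, $r1:1, $r2:4, $r3:13}
[2] xor  $r3, $r1, $r0  →  {$r0:0, $r1:1, $r2:4, $r3:1}
[3] beq  $r3, $r1, L11  →  {$r0:0, $r1:1, $r2:4, $r3:1}  ⟨branch taken⟩
[4] addi  $r1, $r0, 6  →  {$r0:0, $r1:6, $r2:4, $r3:1}
[11] addi  $r3, $r1, 7  →  {$r0:0, $r1:6, $r2:4, $r3:13}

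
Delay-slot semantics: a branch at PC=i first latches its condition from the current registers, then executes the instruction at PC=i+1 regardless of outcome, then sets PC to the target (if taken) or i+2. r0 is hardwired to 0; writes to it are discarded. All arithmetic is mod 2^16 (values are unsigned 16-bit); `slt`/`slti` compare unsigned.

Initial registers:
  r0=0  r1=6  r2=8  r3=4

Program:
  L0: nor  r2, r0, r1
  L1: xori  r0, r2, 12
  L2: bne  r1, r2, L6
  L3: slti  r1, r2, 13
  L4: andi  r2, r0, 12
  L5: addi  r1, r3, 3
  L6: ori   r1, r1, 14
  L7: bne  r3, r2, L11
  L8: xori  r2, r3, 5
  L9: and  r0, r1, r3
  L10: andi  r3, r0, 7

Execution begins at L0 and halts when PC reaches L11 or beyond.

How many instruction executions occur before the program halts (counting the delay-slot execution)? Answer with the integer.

7

  step pc=0: nor  r2, r0, r1  regs=(0,6,65529,4)
  step pc=1: xori  r0, r2, 12  regs=(0,6,65529,4)
  step pc=2: bne  r1, r2, L6  cond=T  regs=(0,6,65529,4)
  step pc=3: slti  r1, r2, 13  regs=(0,0,65529,4)
  step pc=6: ori   r1, r1, 14  regs=(0,14,65529,4)
  step pc=7: bne  r3, r2, L11  cond=T  regs=(0,14,65529,4)
  step pc=8: xori  r2, r3, 5  regs=(0,14,1,4)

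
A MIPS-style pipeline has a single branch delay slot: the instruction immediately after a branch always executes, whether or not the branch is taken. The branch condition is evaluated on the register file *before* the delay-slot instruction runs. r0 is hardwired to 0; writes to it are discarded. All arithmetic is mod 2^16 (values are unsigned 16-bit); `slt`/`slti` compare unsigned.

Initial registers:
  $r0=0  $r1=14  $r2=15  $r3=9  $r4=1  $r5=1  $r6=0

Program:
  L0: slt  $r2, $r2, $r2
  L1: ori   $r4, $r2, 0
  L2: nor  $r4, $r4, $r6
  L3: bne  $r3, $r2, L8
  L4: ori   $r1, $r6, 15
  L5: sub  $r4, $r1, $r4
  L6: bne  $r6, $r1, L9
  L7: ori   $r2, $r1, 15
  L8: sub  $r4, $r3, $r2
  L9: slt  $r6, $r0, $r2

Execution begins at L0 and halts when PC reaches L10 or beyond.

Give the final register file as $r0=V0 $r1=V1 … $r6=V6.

$r0=0 $r1=15 $r2=0 $r3=9 $r4=9 $r5=1 $r6=0

#0 slt  $r2, $r2, $r2 ; 0/14/0/9/1/1/0
#1 ori   $r4, $r2, 0 ; 0/14/0/9/0/1/0
#2 nor  $r4, $r4, $r6 ; 0/14/0/9/65535/1/0
#3 bne  $r3, $r2, L8 ; 0/14/0/9/65535/1/0 ; →target
#4 ori   $r1, $r6, 15 ; 0/15/0/9/65535/1/0
#8 sub  $r4, $r3, $r2 ; 0/15/0/9/9/1/0
#9 slt  $r6, $r0, $r2 ; 0/15/0/9/9/1/0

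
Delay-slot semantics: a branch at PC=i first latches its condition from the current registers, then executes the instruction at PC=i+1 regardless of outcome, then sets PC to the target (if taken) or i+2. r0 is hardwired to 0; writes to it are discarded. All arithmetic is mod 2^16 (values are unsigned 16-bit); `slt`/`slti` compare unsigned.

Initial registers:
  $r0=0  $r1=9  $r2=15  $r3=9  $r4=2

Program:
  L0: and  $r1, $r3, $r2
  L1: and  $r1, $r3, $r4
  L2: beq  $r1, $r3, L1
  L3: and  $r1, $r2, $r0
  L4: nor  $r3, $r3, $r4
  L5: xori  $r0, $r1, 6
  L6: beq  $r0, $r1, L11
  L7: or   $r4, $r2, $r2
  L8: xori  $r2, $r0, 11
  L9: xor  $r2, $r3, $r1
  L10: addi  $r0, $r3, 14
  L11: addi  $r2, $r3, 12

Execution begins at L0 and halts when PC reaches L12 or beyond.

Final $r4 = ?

PC=0  and  $r1, $r3, $r2     | $r0=0 $r1=9 $r2=15 $r3=9 $r4=2
PC=1  and  $r1, $r3, $r4     | $r0=0 $r1=0 $r2=15 $r3=9 $r4=2
PC=2  beq  $r1, $r3, L1      | $r0=0 $r1=0 $r2=15 $r3=9 $r4=2  [not taken]
PC=3  and  $r1, $r2, $r0     | $r0=0 $r1=0 $r2=15 $r3=9 $r4=2
PC=4  nor  $r3, $r3, $r4     | $r0=0 $r1=0 $r2=15 $r3=65524 $r4=2
PC=5  xori  $r0, $r1, 6      | $r0=0 $r1=0 $r2=15 $r3=65524 $r4=2
PC=6  beq  $r0, $r1, L11     | $r0=0 $r1=0 $r2=15 $r3=65524 $r4=2  [TAKEN]
PC=7  or   $r4, $r2, $r2     | $r0=0 $r1=0 $r2=15 $r3=65524 $r4=15
PC=11 addi  $r2, $r3, 12     | $r0=0 $r1=0 $r2=0 $r3=65524 $r4=15

15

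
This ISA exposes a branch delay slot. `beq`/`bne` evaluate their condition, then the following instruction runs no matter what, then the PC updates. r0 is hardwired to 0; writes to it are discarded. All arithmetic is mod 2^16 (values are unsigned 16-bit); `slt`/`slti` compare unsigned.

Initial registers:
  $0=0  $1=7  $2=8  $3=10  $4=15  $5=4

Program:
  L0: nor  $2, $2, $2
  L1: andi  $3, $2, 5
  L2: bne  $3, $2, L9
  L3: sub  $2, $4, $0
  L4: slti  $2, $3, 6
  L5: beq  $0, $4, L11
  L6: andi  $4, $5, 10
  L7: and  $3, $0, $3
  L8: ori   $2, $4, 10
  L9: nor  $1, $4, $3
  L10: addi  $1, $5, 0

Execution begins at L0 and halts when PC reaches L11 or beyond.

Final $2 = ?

15

  step pc=0: nor  $2, $2, $2  regs=(0,7,65527,10,15,4)
  step pc=1: andi  $3, $2, 5  regs=(0,7,65527,5,15,4)
  step pc=2: bne  $3, $2, L9  cond=T  regs=(0,7,65527,5,15,4)
  step pc=3: sub  $2, $4, $0  regs=(0,7,15,5,15,4)
  step pc=9: nor  $1, $4, $3  regs=(0,65520,15,5,15,4)
  step pc=10: addi  $1, $5, 0  regs=(0,4,15,5,15,4)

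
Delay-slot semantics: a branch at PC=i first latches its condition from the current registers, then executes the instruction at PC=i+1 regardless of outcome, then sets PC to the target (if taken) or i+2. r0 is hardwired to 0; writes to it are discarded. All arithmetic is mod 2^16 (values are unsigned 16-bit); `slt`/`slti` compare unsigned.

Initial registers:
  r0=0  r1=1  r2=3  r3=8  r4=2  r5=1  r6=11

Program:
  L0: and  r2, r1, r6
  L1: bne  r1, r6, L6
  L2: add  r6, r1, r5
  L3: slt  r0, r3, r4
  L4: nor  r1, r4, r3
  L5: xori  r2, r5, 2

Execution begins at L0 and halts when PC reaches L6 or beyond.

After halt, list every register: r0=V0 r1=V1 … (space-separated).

[0] and  r2, r1, r6  →  {r0:0, r1:1, r2:1, r3:8, r4:2, r5:1, r6:11}
[1] bne  r1, r6, L6  →  {r0:0, r1:1, r2:1, r3:8, r4:2, r5:1, r6:11}  ⟨branch taken⟩
[2] add  r6, r1, r5  →  {r0:0, r1:1, r2:1, r3:8, r4:2, r5:1, r6:2}

r0=0 r1=1 r2=1 r3=8 r4=2 r5=1 r6=2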